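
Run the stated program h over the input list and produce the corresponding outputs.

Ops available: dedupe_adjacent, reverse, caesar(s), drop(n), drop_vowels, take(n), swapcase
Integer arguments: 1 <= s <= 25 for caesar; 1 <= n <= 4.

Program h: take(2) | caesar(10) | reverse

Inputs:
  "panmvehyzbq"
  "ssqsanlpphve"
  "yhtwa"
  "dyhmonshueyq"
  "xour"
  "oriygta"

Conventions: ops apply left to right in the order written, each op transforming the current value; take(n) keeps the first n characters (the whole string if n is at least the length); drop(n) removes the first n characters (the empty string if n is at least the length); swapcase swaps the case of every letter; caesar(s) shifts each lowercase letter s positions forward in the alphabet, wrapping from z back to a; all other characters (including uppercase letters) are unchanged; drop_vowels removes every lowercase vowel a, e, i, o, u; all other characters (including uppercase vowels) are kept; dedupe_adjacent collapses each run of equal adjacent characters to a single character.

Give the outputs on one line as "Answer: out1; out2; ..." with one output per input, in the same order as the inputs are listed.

"kz"; "cc"; "ri"; "in"; "yh"; "by"

Execution, op by op:
  "panmvehyzbq" -> "pa" -> "zk" -> "kz"
  "ssqsanlpphve" -> "ss" -> "cc" -> "cc"
  "yhtwa" -> "yh" -> "ir" -> "ri"
  "dyhmonshueyq" -> "dy" -> "ni" -> "in"
  "xour" -> "xo" -> "hy" -> "yh"
  "oriygta" -> "or" -> "yb" -> "by"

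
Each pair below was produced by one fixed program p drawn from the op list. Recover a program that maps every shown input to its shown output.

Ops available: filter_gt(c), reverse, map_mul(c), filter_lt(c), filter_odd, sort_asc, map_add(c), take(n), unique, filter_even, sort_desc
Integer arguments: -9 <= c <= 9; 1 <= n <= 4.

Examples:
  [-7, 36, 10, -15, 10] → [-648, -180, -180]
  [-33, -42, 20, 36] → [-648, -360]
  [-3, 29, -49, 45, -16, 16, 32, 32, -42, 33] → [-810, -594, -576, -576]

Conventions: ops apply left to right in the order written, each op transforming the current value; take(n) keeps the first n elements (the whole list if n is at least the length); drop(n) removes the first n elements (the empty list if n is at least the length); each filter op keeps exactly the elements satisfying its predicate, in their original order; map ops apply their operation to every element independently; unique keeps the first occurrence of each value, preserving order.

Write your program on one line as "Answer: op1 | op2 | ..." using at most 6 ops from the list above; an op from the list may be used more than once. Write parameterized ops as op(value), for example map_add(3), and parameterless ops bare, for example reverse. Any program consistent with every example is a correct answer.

map_mul(9) | filter_gt(-2) | sort_desc | take(4) | map_mul(-2)

Check, running the answer program on each example:
  [-7, 36, 10, -15, 10] -> [-63, 324, 90, -135, 90] -> [324, 90, 90] -> [324, 90, 90] -> [324, 90, 90] -> [-648, -180, -180]
  [-33, -42, 20, 36] -> [-297, -378, 180, 324] -> [180, 324] -> [324, 180] -> [324, 180] -> [-648, -360]
  [-3, 29, -49, 45, -16, 16, 32, 32, -42, 33] -> [-27, 261, -441, 405, -144, 144, 288, 288, -378, 297] -> [261, 405, 144, 288, 288, 297] -> [405, 297, 288, 288, 261, 144] -> [405, 297, 288, 288] -> [-810, -594, -576, -576]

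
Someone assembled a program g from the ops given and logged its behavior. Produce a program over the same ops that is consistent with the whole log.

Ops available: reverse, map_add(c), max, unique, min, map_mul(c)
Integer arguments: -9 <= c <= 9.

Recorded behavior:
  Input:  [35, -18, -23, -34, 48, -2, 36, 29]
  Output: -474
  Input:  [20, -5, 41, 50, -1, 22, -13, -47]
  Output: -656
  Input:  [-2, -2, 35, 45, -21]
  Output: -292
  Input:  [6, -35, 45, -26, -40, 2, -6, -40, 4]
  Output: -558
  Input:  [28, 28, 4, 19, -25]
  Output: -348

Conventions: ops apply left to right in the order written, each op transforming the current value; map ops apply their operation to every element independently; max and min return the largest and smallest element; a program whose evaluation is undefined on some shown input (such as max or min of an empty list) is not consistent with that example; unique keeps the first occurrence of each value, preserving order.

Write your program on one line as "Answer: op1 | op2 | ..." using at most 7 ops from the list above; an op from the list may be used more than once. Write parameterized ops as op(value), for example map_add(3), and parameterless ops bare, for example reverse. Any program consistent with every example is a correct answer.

map_mul(-7) | map_add(2) | unique | map_mul(-2) | map_add(6) | min

Check, running the answer program on each example:
  [35, -18, -23, -34, 48, -2, 36, 29] -> [-245, 126, 161, 238, -336, 14, -252, -203] -> [-243, 128, 163, 240, -334, 16, -250, -201] -> [-243, 128, 163, 240, -334, 16, -250, -201] -> [486, -256, -326, -480, 668, -32, 500, 402] -> [492, -250, -320, -474, 674, -26, 506, 408] -> -474
  [20, -5, 41, 50, -1, 22, -13, -47] -> [-140, 35, -287, -350, 7, -154, 91, 329] -> [-138, 37, -285, -348, 9, -152, 93, 331] -> [-138, 37, -285, -348, 9, -152, 93, 331] -> [276, -74, 570, 696, -18, 304, -186, -662] -> [282, -68, 576, 702, -12, 310, -180, -656] -> -656
  [-2, -2, 35, 45, -21] -> [14, 14, -245, -315, 147] -> [16, 16, -243, -313, 149] -> [16, -243, -313, 149] -> [-32, 486, 626, -298] -> [-26, 492, 632, -292] -> -292
  [6, -35, 45, -26, -40, 2, -6, -40, 4] -> [-42, 245, -315, 182, 280, -14, 42, 280, -28] -> [-40, 247, -313, 184, 282, -12, 44, 282, -26] -> [-40, 247, -313, 184, 282, -12, 44, -26] -> [80, -494, 626, -368, -564, 24, -88, 52] -> [86, -488, 632, -362, -558, 30, -82, 58] -> -558
  [28, 28, 4, 19, -25] -> [-196, -196, -28, -133, 175] -> [-194, -194, -26, -131, 177] -> [-194, -26, -131, 177] -> [388, 52, 262, -354] -> [394, 58, 268, -348] -> -348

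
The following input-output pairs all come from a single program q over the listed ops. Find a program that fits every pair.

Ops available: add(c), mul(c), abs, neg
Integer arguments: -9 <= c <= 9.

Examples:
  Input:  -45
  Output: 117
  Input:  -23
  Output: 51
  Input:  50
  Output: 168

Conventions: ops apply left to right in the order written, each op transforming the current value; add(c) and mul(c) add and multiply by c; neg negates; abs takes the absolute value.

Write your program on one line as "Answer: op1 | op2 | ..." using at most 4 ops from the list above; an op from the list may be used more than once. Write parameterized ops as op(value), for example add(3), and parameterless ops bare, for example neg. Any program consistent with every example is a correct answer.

neg | add(-6) | mul(3) | abs

Check, running the answer program on each example:
  -45 -> 45 -> 39 -> 117 -> 117
  -23 -> 23 -> 17 -> 51 -> 51
  50 -> -50 -> -56 -> -168 -> 168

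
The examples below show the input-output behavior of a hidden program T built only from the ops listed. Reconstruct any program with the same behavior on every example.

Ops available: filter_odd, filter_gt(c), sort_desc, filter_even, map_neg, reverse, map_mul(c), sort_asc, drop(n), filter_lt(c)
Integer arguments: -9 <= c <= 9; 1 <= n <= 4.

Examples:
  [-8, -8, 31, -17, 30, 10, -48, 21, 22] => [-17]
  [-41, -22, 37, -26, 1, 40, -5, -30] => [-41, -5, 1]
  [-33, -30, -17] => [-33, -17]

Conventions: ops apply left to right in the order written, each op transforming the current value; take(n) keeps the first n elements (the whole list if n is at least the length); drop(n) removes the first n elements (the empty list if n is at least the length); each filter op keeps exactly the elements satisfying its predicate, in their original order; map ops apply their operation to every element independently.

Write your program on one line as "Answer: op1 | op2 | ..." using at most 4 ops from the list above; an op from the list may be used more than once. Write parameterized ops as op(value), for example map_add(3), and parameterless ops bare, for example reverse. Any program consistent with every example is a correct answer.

filter_lt(4) | filter_odd | sort_desc | reverse

Check, running the answer program on each example:
  [-8, -8, 31, -17, 30, 10, -48, 21, 22] -> [-8, -8, -17, -48] -> [-17] -> [-17] -> [-17]
  [-41, -22, 37, -26, 1, 40, -5, -30] -> [-41, -22, -26, 1, -5, -30] -> [-41, 1, -5] -> [1, -5, -41] -> [-41, -5, 1]
  [-33, -30, -17] -> [-33, -30, -17] -> [-33, -17] -> [-17, -33] -> [-33, -17]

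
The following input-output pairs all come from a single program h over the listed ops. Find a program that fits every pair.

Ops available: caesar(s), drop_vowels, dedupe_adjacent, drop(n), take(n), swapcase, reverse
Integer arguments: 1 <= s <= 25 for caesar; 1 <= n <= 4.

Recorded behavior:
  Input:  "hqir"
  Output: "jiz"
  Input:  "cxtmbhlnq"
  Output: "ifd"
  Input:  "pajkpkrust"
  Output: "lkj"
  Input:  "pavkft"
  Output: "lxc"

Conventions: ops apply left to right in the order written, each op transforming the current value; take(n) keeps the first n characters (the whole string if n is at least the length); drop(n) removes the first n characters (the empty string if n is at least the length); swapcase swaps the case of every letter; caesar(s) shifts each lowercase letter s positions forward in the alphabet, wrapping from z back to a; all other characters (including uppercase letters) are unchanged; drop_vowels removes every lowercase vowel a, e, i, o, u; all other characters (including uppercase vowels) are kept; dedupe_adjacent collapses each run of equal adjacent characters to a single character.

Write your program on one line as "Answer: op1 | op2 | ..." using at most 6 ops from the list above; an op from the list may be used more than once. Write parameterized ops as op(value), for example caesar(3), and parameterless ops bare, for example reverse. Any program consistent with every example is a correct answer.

drop_vowels | reverse | caesar(3) | take(3) | caesar(15)

Check, running the answer program on each example:
  "hqir" -> "hqr" -> "rqh" -> "utk" -> "utk" -> "jiz"
  "cxtmbhlnq" -> "cxtmbhlnq" -> "qnlhbmtxc" -> "tqokepwaf" -> "tqo" -> "ifd"
  "pajkpkrust" -> "pjkpkrst" -> "tsrkpkjp" -> "wvunsnms" -> "wvu" -> "lkj"
  "pavkft" -> "pvkft" -> "tfkvp" -> "winys" -> "win" -> "lxc"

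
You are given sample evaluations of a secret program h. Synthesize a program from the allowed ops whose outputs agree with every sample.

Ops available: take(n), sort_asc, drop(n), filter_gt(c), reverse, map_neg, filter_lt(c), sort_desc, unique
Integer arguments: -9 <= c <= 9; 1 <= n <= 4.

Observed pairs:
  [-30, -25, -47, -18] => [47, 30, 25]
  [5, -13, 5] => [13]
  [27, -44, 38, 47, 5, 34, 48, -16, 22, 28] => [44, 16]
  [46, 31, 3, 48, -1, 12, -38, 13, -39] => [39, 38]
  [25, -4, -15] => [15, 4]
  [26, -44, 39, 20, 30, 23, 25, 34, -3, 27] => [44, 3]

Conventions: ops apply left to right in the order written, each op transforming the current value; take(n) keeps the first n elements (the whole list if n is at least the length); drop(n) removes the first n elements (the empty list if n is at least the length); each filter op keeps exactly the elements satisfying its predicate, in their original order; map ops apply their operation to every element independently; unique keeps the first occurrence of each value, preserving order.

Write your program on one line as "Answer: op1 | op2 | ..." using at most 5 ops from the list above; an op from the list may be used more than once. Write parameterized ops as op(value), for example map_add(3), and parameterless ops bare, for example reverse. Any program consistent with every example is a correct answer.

sort_asc | map_neg | unique | filter_gt(2) | take(3)

Check, running the answer program on each example:
  [-30, -25, -47, -18] -> [-47, -30, -25, -18] -> [47, 30, 25, 18] -> [47, 30, 25, 18] -> [47, 30, 25, 18] -> [47, 30, 25]
  [5, -13, 5] -> [-13, 5, 5] -> [13, -5, -5] -> [13, -5] -> [13] -> [13]
  [27, -44, 38, 47, 5, 34, 48, -16, 22, 28] -> [-44, -16, 5, 22, 27, 28, 34, 38, 47, 48] -> [44, 16, -5, -22, -27, -28, -34, -38, -47, -48] -> [44, 16, -5, -22, -27, -28, -34, -38, -47, -48] -> [44, 16] -> [44, 16]
  [46, 31, 3, 48, -1, 12, -38, 13, -39] -> [-39, -38, -1, 3, 12, 13, 31, 46, 48] -> [39, 38, 1, -3, -12, -13, -31, -46, -48] -> [39, 38, 1, -3, -12, -13, -31, -46, -48] -> [39, 38] -> [39, 38]
  [25, -4, -15] -> [-15, -4, 25] -> [15, 4, -25] -> [15, 4, -25] -> [15, 4] -> [15, 4]
  [26, -44, 39, 20, 30, 23, 25, 34, -3, 27] -> [-44, -3, 20, 23, 25, 26, 27, 30, 34, 39] -> [44, 3, -20, -23, -25, -26, -27, -30, -34, -39] -> [44, 3, -20, -23, -25, -26, -27, -30, -34, -39] -> [44, 3] -> [44, 3]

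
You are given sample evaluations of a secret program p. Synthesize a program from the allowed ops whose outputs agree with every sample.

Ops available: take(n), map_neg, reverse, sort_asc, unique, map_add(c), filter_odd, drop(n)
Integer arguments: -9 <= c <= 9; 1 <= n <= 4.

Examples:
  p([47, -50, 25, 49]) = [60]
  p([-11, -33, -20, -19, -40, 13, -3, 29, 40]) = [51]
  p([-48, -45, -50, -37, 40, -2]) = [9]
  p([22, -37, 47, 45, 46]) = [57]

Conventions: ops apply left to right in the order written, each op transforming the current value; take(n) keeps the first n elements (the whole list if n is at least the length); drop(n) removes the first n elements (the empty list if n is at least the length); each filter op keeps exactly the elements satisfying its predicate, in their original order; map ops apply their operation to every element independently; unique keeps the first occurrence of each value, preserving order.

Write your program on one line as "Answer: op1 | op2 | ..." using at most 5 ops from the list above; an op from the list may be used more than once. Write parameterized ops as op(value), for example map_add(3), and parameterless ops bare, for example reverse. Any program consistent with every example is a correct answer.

reverse | map_add(6) | take(1) | map_add(5)

Check, running the answer program on each example:
  [47, -50, 25, 49] -> [49, 25, -50, 47] -> [55, 31, -44, 53] -> [55] -> [60]
  [-11, -33, -20, -19, -40, 13, -3, 29, 40] -> [40, 29, -3, 13, -40, -19, -20, -33, -11] -> [46, 35, 3, 19, -34, -13, -14, -27, -5] -> [46] -> [51]
  [-48, -45, -50, -37, 40, -2] -> [-2, 40, -37, -50, -45, -48] -> [4, 46, -31, -44, -39, -42] -> [4] -> [9]
  [22, -37, 47, 45, 46] -> [46, 45, 47, -37, 22] -> [52, 51, 53, -31, 28] -> [52] -> [57]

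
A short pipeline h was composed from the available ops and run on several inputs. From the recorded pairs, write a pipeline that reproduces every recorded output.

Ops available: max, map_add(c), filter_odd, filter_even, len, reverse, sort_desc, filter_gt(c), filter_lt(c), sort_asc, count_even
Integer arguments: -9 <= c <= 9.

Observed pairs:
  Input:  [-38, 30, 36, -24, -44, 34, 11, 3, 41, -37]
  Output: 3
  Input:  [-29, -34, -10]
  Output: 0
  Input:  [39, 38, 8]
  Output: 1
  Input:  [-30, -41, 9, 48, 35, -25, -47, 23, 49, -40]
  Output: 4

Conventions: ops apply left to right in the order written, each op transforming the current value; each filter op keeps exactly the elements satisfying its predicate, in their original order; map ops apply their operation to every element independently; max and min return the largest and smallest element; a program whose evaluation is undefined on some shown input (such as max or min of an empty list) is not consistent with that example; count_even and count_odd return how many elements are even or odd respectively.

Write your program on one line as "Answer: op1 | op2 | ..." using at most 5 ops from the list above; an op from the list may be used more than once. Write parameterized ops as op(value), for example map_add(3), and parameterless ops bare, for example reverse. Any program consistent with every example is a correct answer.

reverse | sort_desc | filter_odd | filter_gt(-6) | len

Check, running the answer program on each example:
  [-38, 30, 36, -24, -44, 34, 11, 3, 41, -37] -> [-37, 41, 3, 11, 34, -44, -24, 36, 30, -38] -> [41, 36, 34, 30, 11, 3, -24, -37, -38, -44] -> [41, 11, 3, -37] -> [41, 11, 3] -> 3
  [-29, -34, -10] -> [-10, -34, -29] -> [-10, -29, -34] -> [-29] -> [] -> 0
  [39, 38, 8] -> [8, 38, 39] -> [39, 38, 8] -> [39] -> [39] -> 1
  [-30, -41, 9, 48, 35, -25, -47, 23, 49, -40] -> [-40, 49, 23, -47, -25, 35, 48, 9, -41, -30] -> [49, 48, 35, 23, 9, -25, -30, -40, -41, -47] -> [49, 35, 23, 9, -25, -41, -47] -> [49, 35, 23, 9] -> 4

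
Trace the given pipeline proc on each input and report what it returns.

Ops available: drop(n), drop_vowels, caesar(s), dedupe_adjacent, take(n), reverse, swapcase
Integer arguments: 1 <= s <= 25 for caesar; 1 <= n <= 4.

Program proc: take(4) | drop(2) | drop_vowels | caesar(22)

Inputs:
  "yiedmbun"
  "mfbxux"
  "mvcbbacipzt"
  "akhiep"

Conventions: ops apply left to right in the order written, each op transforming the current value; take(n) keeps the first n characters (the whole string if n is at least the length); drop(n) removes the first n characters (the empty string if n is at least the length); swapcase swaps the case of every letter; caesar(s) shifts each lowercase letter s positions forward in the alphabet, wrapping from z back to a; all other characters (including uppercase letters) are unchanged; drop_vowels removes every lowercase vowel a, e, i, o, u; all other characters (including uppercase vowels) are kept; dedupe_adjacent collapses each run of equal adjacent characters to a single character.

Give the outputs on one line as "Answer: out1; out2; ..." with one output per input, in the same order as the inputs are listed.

Execution, op by op:
  "yiedmbun" -> "yied" -> "ed" -> "d" -> "z"
  "mfbxux" -> "mfbx" -> "bx" -> "bx" -> "xt"
  "mvcbbacipzt" -> "mvcb" -> "cb" -> "cb" -> "yx"
  "akhiep" -> "akhi" -> "hi" -> "h" -> "d"

"z"; "xt"; "yx"; "d"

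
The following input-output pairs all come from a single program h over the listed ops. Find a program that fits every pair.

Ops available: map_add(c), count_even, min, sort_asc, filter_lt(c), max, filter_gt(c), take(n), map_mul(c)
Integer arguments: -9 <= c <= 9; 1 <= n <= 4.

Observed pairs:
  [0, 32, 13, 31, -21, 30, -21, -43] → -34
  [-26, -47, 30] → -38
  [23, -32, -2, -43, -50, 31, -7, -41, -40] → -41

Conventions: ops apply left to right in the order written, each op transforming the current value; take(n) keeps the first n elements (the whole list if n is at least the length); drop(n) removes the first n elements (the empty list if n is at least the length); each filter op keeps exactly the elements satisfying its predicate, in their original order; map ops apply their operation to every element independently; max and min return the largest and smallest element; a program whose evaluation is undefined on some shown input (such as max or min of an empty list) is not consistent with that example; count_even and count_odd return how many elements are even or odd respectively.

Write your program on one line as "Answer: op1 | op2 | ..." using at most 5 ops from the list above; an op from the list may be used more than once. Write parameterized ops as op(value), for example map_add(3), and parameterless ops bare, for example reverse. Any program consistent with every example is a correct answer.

map_add(9) | sort_asc | filter_lt(9) | min

Check, running the answer program on each example:
  [0, 32, 13, 31, -21, 30, -21, -43] -> [9, 41, 22, 40, -12, 39, -12, -34] -> [-34, -12, -12, 9, 22, 39, 40, 41] -> [-34, -12, -12] -> -34
  [-26, -47, 30] -> [-17, -38, 39] -> [-38, -17, 39] -> [-38, -17] -> -38
  [23, -32, -2, -43, -50, 31, -7, -41, -40] -> [32, -23, 7, -34, -41, 40, 2, -32, -31] -> [-41, -34, -32, -31, -23, 2, 7, 32, 40] -> [-41, -34, -32, -31, -23, 2, 7] -> -41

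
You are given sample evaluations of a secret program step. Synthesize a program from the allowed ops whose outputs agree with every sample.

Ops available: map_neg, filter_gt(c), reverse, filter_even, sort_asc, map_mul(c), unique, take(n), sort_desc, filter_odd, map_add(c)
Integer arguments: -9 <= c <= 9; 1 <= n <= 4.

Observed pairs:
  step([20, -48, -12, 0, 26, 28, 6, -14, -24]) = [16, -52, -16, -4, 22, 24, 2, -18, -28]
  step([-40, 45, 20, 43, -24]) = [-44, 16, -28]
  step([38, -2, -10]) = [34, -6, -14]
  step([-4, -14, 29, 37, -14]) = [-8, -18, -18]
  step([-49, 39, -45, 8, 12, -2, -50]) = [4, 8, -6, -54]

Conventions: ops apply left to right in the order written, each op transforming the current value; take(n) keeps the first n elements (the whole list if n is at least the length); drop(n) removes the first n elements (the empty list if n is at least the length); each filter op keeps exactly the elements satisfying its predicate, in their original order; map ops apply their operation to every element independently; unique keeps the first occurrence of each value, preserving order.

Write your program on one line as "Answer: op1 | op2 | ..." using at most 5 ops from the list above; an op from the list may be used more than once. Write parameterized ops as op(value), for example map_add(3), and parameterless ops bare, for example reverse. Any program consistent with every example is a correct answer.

map_neg | filter_even | map_neg | map_add(-4)

Check, running the answer program on each example:
  [20, -48, -12, 0, 26, 28, 6, -14, -24] -> [-20, 48, 12, 0, -26, -28, -6, 14, 24] -> [-20, 48, 12, 0, -26, -28, -6, 14, 24] -> [20, -48, -12, 0, 26, 28, 6, -14, -24] -> [16, -52, -16, -4, 22, 24, 2, -18, -28]
  [-40, 45, 20, 43, -24] -> [40, -45, -20, -43, 24] -> [40, -20, 24] -> [-40, 20, -24] -> [-44, 16, -28]
  [38, -2, -10] -> [-38, 2, 10] -> [-38, 2, 10] -> [38, -2, -10] -> [34, -6, -14]
  [-4, -14, 29, 37, -14] -> [4, 14, -29, -37, 14] -> [4, 14, 14] -> [-4, -14, -14] -> [-8, -18, -18]
  [-49, 39, -45, 8, 12, -2, -50] -> [49, -39, 45, -8, -12, 2, 50] -> [-8, -12, 2, 50] -> [8, 12, -2, -50] -> [4, 8, -6, -54]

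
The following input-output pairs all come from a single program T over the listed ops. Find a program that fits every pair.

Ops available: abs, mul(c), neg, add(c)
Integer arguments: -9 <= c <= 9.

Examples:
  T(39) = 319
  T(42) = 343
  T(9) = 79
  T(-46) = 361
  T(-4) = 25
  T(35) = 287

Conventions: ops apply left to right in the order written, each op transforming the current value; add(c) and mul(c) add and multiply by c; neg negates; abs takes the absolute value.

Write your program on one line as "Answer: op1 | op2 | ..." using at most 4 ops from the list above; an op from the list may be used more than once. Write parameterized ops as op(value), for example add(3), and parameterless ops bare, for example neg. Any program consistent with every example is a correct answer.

neg | mul(-8) | add(7) | abs

Check, running the answer program on each example:
  39 -> -39 -> 312 -> 319 -> 319
  42 -> -42 -> 336 -> 343 -> 343
  9 -> -9 -> 72 -> 79 -> 79
  -46 -> 46 -> -368 -> -361 -> 361
  -4 -> 4 -> -32 -> -25 -> 25
  35 -> -35 -> 280 -> 287 -> 287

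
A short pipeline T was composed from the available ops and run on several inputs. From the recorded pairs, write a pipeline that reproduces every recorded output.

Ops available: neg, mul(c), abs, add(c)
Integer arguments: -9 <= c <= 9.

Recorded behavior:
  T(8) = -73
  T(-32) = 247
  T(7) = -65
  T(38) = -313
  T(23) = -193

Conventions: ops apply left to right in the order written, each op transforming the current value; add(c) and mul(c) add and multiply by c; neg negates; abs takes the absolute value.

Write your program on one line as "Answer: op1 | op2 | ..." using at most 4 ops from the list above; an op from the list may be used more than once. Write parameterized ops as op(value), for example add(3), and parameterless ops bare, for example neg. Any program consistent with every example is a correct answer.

neg | mul(-8) | neg | add(-9)

Check, running the answer program on each example:
  8 -> -8 -> 64 -> -64 -> -73
  -32 -> 32 -> -256 -> 256 -> 247
  7 -> -7 -> 56 -> -56 -> -65
  38 -> -38 -> 304 -> -304 -> -313
  23 -> -23 -> 184 -> -184 -> -193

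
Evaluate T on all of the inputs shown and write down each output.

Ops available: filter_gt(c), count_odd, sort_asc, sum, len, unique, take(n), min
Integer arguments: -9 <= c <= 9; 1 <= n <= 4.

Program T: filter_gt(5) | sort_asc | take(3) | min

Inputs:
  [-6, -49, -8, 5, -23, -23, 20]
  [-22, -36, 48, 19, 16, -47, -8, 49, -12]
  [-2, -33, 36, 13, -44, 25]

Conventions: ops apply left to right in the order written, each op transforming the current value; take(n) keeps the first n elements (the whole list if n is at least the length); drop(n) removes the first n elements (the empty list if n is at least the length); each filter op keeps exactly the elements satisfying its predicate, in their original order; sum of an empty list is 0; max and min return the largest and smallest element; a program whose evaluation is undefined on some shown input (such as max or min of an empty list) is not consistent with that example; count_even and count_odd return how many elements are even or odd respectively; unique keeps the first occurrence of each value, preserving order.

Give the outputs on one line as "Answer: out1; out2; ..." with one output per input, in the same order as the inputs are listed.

20; 16; 13

Execution, op by op:
  [-6, -49, -8, 5, -23, -23, 20] -> [20] -> [20] -> [20] -> 20
  [-22, -36, 48, 19, 16, -47, -8, 49, -12] -> [48, 19, 16, 49] -> [16, 19, 48, 49] -> [16, 19, 48] -> 16
  [-2, -33, 36, 13, -44, 25] -> [36, 13, 25] -> [13, 25, 36] -> [13, 25, 36] -> 13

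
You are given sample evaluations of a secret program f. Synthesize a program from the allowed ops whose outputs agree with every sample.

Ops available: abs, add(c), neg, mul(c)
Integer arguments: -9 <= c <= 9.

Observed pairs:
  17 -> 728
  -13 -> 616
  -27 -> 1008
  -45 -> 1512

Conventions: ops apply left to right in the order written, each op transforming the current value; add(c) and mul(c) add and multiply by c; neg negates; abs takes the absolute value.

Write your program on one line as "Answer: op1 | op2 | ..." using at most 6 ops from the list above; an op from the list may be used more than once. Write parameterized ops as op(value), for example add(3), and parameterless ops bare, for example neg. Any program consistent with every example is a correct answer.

abs | add(8) | mul(-4) | add(-4) | mul(-7)

Check, running the answer program on each example:
  17 -> 17 -> 25 -> -100 -> -104 -> 728
  -13 -> 13 -> 21 -> -84 -> -88 -> 616
  -27 -> 27 -> 35 -> -140 -> -144 -> 1008
  -45 -> 45 -> 53 -> -212 -> -216 -> 1512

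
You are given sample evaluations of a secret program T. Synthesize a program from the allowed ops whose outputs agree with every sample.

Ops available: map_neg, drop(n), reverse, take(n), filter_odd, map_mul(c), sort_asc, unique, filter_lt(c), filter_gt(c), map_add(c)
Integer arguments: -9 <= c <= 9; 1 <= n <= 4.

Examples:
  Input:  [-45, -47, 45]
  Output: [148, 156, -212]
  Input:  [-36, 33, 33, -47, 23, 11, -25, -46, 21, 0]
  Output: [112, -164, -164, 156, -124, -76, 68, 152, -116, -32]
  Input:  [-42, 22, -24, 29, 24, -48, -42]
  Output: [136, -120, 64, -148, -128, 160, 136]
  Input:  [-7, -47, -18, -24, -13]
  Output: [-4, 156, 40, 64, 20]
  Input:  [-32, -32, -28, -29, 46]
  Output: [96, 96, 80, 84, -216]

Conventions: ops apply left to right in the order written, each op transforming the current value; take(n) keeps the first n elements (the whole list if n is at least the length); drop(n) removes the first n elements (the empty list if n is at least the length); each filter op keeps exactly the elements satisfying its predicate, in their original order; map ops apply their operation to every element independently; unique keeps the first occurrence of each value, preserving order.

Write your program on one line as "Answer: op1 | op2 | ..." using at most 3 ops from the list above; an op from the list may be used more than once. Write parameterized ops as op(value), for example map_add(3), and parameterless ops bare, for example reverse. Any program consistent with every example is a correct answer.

map_neg | map_add(-8) | map_mul(4)

Check, running the answer program on each example:
  [-45, -47, 45] -> [45, 47, -45] -> [37, 39, -53] -> [148, 156, -212]
  [-36, 33, 33, -47, 23, 11, -25, -46, 21, 0] -> [36, -33, -33, 47, -23, -11, 25, 46, -21, 0] -> [28, -41, -41, 39, -31, -19, 17, 38, -29, -8] -> [112, -164, -164, 156, -124, -76, 68, 152, -116, -32]
  [-42, 22, -24, 29, 24, -48, -42] -> [42, -22, 24, -29, -24, 48, 42] -> [34, -30, 16, -37, -32, 40, 34] -> [136, -120, 64, -148, -128, 160, 136]
  [-7, -47, -18, -24, -13] -> [7, 47, 18, 24, 13] -> [-1, 39, 10, 16, 5] -> [-4, 156, 40, 64, 20]
  [-32, -32, -28, -29, 46] -> [32, 32, 28, 29, -46] -> [24, 24, 20, 21, -54] -> [96, 96, 80, 84, -216]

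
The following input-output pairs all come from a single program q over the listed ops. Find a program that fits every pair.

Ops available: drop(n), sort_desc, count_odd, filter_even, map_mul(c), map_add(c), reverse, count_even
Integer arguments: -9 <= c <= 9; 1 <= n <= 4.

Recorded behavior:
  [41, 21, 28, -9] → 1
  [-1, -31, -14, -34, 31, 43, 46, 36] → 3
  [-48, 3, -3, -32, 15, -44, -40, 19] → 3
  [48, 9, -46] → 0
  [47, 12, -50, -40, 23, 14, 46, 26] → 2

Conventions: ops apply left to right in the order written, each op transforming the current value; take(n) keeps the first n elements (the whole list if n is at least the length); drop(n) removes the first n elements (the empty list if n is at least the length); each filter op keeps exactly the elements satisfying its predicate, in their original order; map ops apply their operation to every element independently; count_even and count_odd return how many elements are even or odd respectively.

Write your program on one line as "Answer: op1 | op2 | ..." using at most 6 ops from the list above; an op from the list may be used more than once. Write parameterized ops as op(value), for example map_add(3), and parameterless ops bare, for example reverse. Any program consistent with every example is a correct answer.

reverse | drop(3) | map_add(-7) | map_add(-3) | count_odd

Check, running the answer program on each example:
  [41, 21, 28, -9] -> [-9, 28, 21, 41] -> [41] -> [34] -> [31] -> 1
  [-1, -31, -14, -34, 31, 43, 46, 36] -> [36, 46, 43, 31, -34, -14, -31, -1] -> [31, -34, -14, -31, -1] -> [24, -41, -21, -38, -8] -> [21, -44, -24, -41, -11] -> 3
  [-48, 3, -3, -32, 15, -44, -40, 19] -> [19, -40, -44, 15, -32, -3, 3, -48] -> [15, -32, -3, 3, -48] -> [8, -39, -10, -4, -55] -> [5, -42, -13, -7, -58] -> 3
  [48, 9, -46] -> [-46, 9, 48] -> [] -> [] -> [] -> 0
  [47, 12, -50, -40, 23, 14, 46, 26] -> [26, 46, 14, 23, -40, -50, 12, 47] -> [23, -40, -50, 12, 47] -> [16, -47, -57, 5, 40] -> [13, -50, -60, 2, 37] -> 2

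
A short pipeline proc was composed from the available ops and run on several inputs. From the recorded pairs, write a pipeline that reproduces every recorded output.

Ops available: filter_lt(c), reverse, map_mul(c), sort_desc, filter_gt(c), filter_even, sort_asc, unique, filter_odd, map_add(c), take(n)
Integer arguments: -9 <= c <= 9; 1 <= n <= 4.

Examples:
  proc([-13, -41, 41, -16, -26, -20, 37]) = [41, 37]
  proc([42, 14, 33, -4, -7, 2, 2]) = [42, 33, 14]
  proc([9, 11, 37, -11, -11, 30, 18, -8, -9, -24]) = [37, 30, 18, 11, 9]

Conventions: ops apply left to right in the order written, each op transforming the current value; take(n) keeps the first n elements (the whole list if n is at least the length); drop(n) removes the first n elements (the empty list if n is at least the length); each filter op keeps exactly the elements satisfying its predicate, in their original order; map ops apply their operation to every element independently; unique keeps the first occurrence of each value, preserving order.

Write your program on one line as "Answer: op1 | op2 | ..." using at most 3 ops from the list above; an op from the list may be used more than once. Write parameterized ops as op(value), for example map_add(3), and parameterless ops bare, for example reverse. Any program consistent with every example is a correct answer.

filter_gt(2) | sort_asc | reverse

Check, running the answer program on each example:
  [-13, -41, 41, -16, -26, -20, 37] -> [41, 37] -> [37, 41] -> [41, 37]
  [42, 14, 33, -4, -7, 2, 2] -> [42, 14, 33] -> [14, 33, 42] -> [42, 33, 14]
  [9, 11, 37, -11, -11, 30, 18, -8, -9, -24] -> [9, 11, 37, 30, 18] -> [9, 11, 18, 30, 37] -> [37, 30, 18, 11, 9]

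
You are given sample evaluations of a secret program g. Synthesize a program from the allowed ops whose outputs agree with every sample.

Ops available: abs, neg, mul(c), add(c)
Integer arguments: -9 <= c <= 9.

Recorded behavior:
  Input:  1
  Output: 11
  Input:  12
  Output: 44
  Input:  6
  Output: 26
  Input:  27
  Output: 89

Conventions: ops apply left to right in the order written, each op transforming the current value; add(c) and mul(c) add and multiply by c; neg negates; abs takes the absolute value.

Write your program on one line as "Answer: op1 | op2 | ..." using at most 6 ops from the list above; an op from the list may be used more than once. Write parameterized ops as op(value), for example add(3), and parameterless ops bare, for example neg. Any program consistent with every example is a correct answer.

add(4) | add(-3) | neg | mul(3) | add(-5) | neg

Check, running the answer program on each example:
  1 -> 5 -> 2 -> -2 -> -6 -> -11 -> 11
  12 -> 16 -> 13 -> -13 -> -39 -> -44 -> 44
  6 -> 10 -> 7 -> -7 -> -21 -> -26 -> 26
  27 -> 31 -> 28 -> -28 -> -84 -> -89 -> 89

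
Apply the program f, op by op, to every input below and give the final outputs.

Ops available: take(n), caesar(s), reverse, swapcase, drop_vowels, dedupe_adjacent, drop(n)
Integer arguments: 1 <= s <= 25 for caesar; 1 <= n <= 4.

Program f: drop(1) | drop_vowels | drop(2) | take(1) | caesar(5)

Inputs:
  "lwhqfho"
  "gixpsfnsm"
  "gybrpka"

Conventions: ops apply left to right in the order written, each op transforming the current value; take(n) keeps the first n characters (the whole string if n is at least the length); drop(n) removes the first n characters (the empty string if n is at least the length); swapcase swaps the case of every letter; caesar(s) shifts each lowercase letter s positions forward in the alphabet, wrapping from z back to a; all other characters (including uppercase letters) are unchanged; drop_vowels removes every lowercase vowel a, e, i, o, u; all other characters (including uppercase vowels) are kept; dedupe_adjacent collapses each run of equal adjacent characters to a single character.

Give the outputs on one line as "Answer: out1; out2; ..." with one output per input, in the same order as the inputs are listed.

Execution, op by op:
  "lwhqfho" -> "whqfho" -> "whqfh" -> "qfh" -> "q" -> "v"
  "gixpsfnsm" -> "ixpsfnsm" -> "xpsfnsm" -> "sfnsm" -> "s" -> "x"
  "gybrpka" -> "ybrpka" -> "ybrpk" -> "rpk" -> "r" -> "w"

"v"; "x"; "w"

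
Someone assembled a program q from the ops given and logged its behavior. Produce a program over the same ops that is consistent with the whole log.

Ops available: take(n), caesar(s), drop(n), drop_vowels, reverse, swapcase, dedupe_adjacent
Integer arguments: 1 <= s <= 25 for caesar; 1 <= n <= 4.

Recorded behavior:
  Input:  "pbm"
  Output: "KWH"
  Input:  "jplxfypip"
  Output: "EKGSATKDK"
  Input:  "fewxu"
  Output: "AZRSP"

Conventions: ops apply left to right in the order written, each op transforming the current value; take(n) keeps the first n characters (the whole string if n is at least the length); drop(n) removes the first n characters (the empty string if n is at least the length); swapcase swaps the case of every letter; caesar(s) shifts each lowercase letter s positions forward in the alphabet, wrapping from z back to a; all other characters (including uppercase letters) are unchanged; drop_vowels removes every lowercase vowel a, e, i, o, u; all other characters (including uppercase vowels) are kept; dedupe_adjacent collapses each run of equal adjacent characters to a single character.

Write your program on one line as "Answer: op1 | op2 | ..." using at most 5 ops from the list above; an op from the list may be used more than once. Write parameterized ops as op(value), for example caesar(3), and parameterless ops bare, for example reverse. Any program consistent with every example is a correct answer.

caesar(22) | caesar(2) | caesar(23) | swapcase

Check, running the answer program on each example:
  "pbm" -> "lxi" -> "nzk" -> "kwh" -> "KWH"
  "jplxfypip" -> "flhtbulel" -> "hnjvdwngn" -> "ekgsatkdk" -> "EKGSATKDK"
  "fewxu" -> "bastq" -> "dcuvs" -> "azrsp" -> "AZRSP"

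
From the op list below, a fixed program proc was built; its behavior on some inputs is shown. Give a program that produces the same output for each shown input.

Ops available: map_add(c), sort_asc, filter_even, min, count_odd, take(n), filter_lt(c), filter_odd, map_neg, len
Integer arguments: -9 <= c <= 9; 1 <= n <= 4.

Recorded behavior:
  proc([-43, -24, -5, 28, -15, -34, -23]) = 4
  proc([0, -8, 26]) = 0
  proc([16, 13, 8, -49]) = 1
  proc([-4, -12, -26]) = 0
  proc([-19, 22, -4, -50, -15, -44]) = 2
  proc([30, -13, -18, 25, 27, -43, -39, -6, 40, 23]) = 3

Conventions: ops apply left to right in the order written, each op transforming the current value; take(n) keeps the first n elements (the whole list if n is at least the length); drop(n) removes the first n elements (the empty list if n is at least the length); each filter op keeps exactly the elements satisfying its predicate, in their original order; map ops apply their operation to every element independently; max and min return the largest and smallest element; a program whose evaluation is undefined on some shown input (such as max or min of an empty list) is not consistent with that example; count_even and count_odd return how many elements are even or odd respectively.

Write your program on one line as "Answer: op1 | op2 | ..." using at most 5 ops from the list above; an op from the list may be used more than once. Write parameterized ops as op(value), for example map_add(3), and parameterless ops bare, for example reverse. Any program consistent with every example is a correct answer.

filter_lt(3) | map_add(7) | map_add(3) | count_odd

Check, running the answer program on each example:
  [-43, -24, -5, 28, -15, -34, -23] -> [-43, -24, -5, -15, -34, -23] -> [-36, -17, 2, -8, -27, -16] -> [-33, -14, 5, -5, -24, -13] -> 4
  [0, -8, 26] -> [0, -8] -> [7, -1] -> [10, 2] -> 0
  [16, 13, 8, -49] -> [-49] -> [-42] -> [-39] -> 1
  [-4, -12, -26] -> [-4, -12, -26] -> [3, -5, -19] -> [6, -2, -16] -> 0
  [-19, 22, -4, -50, -15, -44] -> [-19, -4, -50, -15, -44] -> [-12, 3, -43, -8, -37] -> [-9, 6, -40, -5, -34] -> 2
  [30, -13, -18, 25, 27, -43, -39, -6, 40, 23] -> [-13, -18, -43, -39, -6] -> [-6, -11, -36, -32, 1] -> [-3, -8, -33, -29, 4] -> 3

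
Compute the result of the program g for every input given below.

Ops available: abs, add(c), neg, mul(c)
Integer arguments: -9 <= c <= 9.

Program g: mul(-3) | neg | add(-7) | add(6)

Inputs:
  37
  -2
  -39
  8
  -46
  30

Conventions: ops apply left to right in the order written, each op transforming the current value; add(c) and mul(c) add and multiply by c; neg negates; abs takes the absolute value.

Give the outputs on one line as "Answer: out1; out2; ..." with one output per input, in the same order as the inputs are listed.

110; -7; -118; 23; -139; 89

Execution, op by op:
  37 -> -111 -> 111 -> 104 -> 110
  -2 -> 6 -> -6 -> -13 -> -7
  -39 -> 117 -> -117 -> -124 -> -118
  8 -> -24 -> 24 -> 17 -> 23
  -46 -> 138 -> -138 -> -145 -> -139
  30 -> -90 -> 90 -> 83 -> 89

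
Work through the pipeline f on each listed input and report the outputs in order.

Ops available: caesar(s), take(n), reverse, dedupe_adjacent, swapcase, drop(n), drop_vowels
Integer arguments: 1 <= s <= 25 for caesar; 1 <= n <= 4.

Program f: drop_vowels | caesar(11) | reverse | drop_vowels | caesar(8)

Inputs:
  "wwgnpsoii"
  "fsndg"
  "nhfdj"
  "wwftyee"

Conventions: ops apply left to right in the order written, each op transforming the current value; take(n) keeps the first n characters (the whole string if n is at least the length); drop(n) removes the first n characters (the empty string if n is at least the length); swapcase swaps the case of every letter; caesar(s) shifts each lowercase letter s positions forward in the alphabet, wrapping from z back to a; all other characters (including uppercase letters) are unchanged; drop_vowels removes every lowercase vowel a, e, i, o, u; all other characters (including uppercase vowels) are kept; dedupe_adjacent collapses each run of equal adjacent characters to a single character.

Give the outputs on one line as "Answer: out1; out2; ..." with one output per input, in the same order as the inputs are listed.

Execution, op by op:
  "wwgnpsoii" -> "wwgnps" -> "hhryad" -> "dayrhh" -> "dyrhh" -> "lgzpp"
  "fsndg" -> "fsndg" -> "qdyor" -> "roydq" -> "rydq" -> "zgly"
  "nhfdj" -> "nhfdj" -> "ysqou" -> "uoqsy" -> "qsy" -> "yag"
  "wwftyee" -> "wwfty" -> "hhqej" -> "jeqhh" -> "jqhh" -> "rypp"

"lgzpp"; "zgly"; "yag"; "rypp"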